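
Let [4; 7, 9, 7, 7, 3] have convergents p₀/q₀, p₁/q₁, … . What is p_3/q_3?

Using pₖ = aₖpₖ₋₁ + pₖ₋₂, qₖ = aₖqₖ₋₁ + qₖ₋₂ (with p₋₁=1, p₋₂=0, q₋₁=0, q₋₂=1):
  k=0: a=4, p=4, q=1
  k=1: a=7, p=29, q=7
  k=2: a=9, p=265, q=64
  k=3: a=7, p=1884, q=455

1884/455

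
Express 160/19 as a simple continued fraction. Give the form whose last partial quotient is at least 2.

160 = 8*19 + 8
19 = 2*8 + 3
8 = 2*3 + 2
3 = 1*2 + 1
2 = 2*1 + 0  (stop)
So 160/19 = [8; 2, 2, 1, 2].

[8; 2, 2, 1, 2]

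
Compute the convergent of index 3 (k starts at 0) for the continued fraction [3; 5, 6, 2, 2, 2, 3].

214/67

Using pₖ = aₖpₖ₋₁ + pₖ₋₂, qₖ = aₖqₖ₋₁ + qₖ₋₂ (with p₋₁=1, p₋₂=0, q₋₁=0, q₋₂=1):
  k=0: a=3, p=3, q=1
  k=1: a=5, p=16, q=5
  k=2: a=6, p=99, q=31
  k=3: a=2, p=214, q=67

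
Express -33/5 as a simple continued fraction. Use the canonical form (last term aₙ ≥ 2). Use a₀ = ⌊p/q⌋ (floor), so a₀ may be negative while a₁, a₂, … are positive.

-33 = -7*5 + 2
5 = 2*2 + 1
2 = 2*1 + 0  (stop)
So -33/5 = [-7; 2, 2].

[-7; 2, 2]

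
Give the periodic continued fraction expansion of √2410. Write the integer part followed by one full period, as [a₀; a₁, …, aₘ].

[49; 10, 1, 8, 1, 10, 98]

a₀ = ⌊√2410⌋ = 49.
With m₀=0, d₀=1 and mₖ₊₁ = dₖaₖ − mₖ, dₖ₊₁ = (n − mₖ₊₁²)/dₖ, aₖ₊₁ = ⌊(a₀+mₖ₊₁)/dₖ₊₁⌋:
  k=1: m=49, d=9, a=10
  k=2: m=41, d=81, a=1
  k=3: m=40, d=10, a=8
  k=4: m=40, d=81, a=1
  k=5: m=41, d=9, a=10
  k=6: m=49, d=1, a=98
d=1 and a=2a₀=98 at k=6, so the next step gives (m, d) = (49, 9) again — its k=1 value — and the period has length 6.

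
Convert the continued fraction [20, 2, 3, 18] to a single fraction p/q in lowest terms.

Using pₖ = aₖpₖ₋₁ + pₖ₋₂ and qₖ = aₖqₖ₋₁ + qₖ₋₂:
  k=0: a=20, p=20, q=1
  k=1: a=2, p=41, q=2
  k=2: a=3, p=143, q=7
  k=3: a=18, p=2615, q=128

2615/128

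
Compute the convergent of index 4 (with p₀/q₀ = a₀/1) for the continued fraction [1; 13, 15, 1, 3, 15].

Using pₖ = aₖpₖ₋₁ + pₖ₋₂, qₖ = aₖqₖ₋₁ + qₖ₋₂ (with p₋₁=1, p₋₂=0, q₋₁=0, q₋₂=1):
  k=0: a=1, p=1, q=1
  k=1: a=13, p=14, q=13
  k=2: a=15, p=211, q=196
  k=3: a=1, p=225, q=209
  k=4: a=3, p=886, q=823

886/823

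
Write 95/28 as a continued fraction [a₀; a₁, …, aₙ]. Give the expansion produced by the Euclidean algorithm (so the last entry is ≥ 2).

95 = 3×28 + 11
28 = 2×11 + 6
11 = 1×6 + 5
6 = 1×5 + 1
5 = 5×1 + 0  (stop)
So 95/28 = [3; 2, 1, 1, 5].

[3; 2, 1, 1, 5]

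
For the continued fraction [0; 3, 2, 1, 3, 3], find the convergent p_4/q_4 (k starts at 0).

Using pₖ = aₖpₖ₋₁ + pₖ₋₂, qₖ = aₖqₖ₋₁ + qₖ₋₂ (with p₋₁=1, p₋₂=0, q₋₁=0, q₋₂=1):
  k=0: a=0, p=0, q=1
  k=1: a=3, p=1, q=3
  k=2: a=2, p=2, q=7
  k=3: a=1, p=3, q=10
  k=4: a=3, p=11, q=37

11/37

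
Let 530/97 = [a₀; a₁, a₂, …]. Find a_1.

2

530 = 5·97 + 45   →  a_0 = 5
97 = 2·45 + 7   →  a_1 = 2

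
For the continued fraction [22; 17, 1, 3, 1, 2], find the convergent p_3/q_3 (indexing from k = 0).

Using pₖ = aₖpₖ₋₁ + pₖ₋₂, qₖ = aₖqₖ₋₁ + qₖ₋₂ (with p₋₁=1, p₋₂=0, q₋₁=0, q₋₂=1):
  k=0: a=22, p=22, q=1
  k=1: a=17, p=375, q=17
  k=2: a=1, p=397, q=18
  k=3: a=3, p=1566, q=71

1566/71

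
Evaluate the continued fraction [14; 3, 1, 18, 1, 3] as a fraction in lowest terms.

Fold from the inside: start with 3/1.
  1 + 1/3 = 4/3
  18 + 3/4 = 75/4
  1 + 4/75 = 79/75
  3 + 75/79 = 312/79
  14 + 79/312 = 4447/312

4447/312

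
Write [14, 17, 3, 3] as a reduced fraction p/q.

2432/173

Using pₖ = aₖpₖ₋₁ + pₖ₋₂ and qₖ = aₖqₖ₋₁ + qₖ₋₂:
  k=0: a=14, p=14, q=1
  k=1: a=17, p=239, q=17
  k=2: a=3, p=731, q=52
  k=3: a=3, p=2432, q=173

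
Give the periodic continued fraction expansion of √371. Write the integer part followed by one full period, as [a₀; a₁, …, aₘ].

[19; 3, 1, 4, 1, 3, 38]

a₀ = ⌊√371⌋ = 19.
With m₀=0, d₀=1 and mₖ₊₁ = dₖaₖ − mₖ, dₖ₊₁ = (n − mₖ₊₁²)/dₖ, aₖ₊₁ = ⌊(a₀+mₖ₊₁)/dₖ₊₁⌋:
  k=1: m=19, d=10, a=3
  k=2: m=11, d=25, a=1
  k=3: m=14, d=7, a=4
  k=4: m=14, d=25, a=1
  k=5: m=11, d=10, a=3
  k=6: m=19, d=1, a=38
d=1 and a=2a₀=38 at k=6, so the next step gives (m, d) = (19, 10) again — its k=1 value — and the period has length 6.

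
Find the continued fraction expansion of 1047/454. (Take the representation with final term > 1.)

1047 = 2×454 + 139
454 = 3×139 + 37
139 = 3×37 + 28
37 = 1×28 + 9
28 = 3×9 + 1
9 = 9×1 + 0  (stop)
So 1047/454 = [2; 3, 3, 1, 3, 9].

[2; 3, 3, 1, 3, 9]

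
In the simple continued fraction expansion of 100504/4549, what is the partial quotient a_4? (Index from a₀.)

9

100504 = 22·4549 + 426   →  a_0 = 22
4549 = 10·426 + 289   →  a_1 = 10
426 = 1·289 + 137   →  a_2 = 1
289 = 2·137 + 15   →  a_3 = 2
137 = 9·15 + 2   →  a_4 = 9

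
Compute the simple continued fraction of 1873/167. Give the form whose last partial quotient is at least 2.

[11; 4, 1, 1, 1, 3, 3]

1873 = 11·167 + 36
167 = 4·36 + 23
36 = 1·23 + 13
23 = 1·13 + 10
13 = 1·10 + 3
10 = 3·3 + 1
3 = 3·1 + 0  (stop)
So 1873/167 = [11; 4, 1, 1, 1, 3, 3].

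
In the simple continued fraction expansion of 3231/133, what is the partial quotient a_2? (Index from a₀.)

3231 = 24·133 + 39   →  a_0 = 24
133 = 3·39 + 16   →  a_1 = 3
39 = 2·16 + 7   →  a_2 = 2

2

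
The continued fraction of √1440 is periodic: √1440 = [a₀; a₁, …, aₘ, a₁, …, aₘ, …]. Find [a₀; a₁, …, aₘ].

a₀ = ⌊√1440⌋ = 37.
With m₀=0, d₀=1 and mₖ₊₁ = dₖaₖ − mₖ, dₖ₊₁ = (n − mₖ₊₁²)/dₖ, aₖ₊₁ = ⌊(a₀+mₖ₊₁)/dₖ₊₁⌋:
  k=1: m=37, d=71, a=1
  k=2: m=34, d=4, a=17
  k=3: m=34, d=71, a=1
  k=4: m=37, d=1, a=74
d=1 and a=2a₀=74 at k=4, so the next step gives (m, d) = (37, 71) again — its k=1 value — and the period has length 4.

[37; 1, 17, 1, 74]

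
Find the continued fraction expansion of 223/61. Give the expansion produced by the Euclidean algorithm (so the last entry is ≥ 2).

223 = 3×61 + 40
61 = 1×40 + 21
40 = 1×21 + 19
21 = 1×19 + 2
19 = 9×2 + 1
2 = 2×1 + 0  (stop)
So 223/61 = [3; 1, 1, 1, 9, 2].

[3; 1, 1, 1, 9, 2]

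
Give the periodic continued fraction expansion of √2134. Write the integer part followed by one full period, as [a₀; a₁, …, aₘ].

[46; 5, 8, 5, 92]

a₀ = ⌊√2134⌋ = 46.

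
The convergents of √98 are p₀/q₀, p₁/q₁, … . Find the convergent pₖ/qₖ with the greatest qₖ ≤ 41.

99/10

√98 = [9; 1, 8, 1, 18, …] (period length 4).
Convergents:
  p_0/q_0 = 9/1
  p_1/q_1 = 10/1
  p_2/q_2 = 89/9
  p_3/q_3 = 99/10
  p_4/q_4 = 1871/189
q_3 = 10 ≤ 41 < 189 = q_4, so the answer is 99/10.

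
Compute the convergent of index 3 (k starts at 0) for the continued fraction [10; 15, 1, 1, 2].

312/31

Using pₖ = aₖpₖ₋₁ + pₖ₋₂, qₖ = aₖqₖ₋₁ + qₖ₋₂ (with p₋₁=1, p₋₂=0, q₋₁=0, q₋₂=1):
  k=0: a=10, p=10, q=1
  k=1: a=15, p=151, q=15
  k=2: a=1, p=161, q=16
  k=3: a=1, p=312, q=31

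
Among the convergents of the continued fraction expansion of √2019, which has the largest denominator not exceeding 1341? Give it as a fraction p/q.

√2019 = [44; 1, 13, 1, 88, …] (period length 4).
Convergents:
  p_0/q_0 = 44/1
  p_1/q_1 = 45/1
  p_2/q_2 = 629/14
  p_3/q_3 = 674/15
  p_4/q_4 = 59941/1334
  p_5/q_5 = 60615/1349
q_4 = 1334 ≤ 1341 < 1349 = q_5, so the answer is 59941/1334.

59941/1334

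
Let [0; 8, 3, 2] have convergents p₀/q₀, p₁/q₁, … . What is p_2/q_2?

Using pₖ = aₖpₖ₋₁ + pₖ₋₂, qₖ = aₖqₖ₋₁ + qₖ₋₂ (with p₋₁=1, p₋₂=0, q₋₁=0, q₋₂=1):
  k=0: a=0, p=0, q=1
  k=1: a=8, p=1, q=8
  k=2: a=3, p=3, q=25

3/25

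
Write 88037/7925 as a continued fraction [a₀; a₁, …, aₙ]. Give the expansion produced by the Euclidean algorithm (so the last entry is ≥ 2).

[11; 9, 5, 6, 5, 2, 2]

88037 = 11·7925 + 862
7925 = 9·862 + 167
862 = 5·167 + 27
167 = 6·27 + 5
27 = 5·5 + 2
5 = 2·2 + 1
2 = 2·1 + 0  (stop)
So 88037/7925 = [11; 9, 5, 6, 5, 2, 2].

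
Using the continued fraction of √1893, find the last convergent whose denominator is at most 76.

√1893 = [43; 1, 1, 28, 1, 1, 86, …] (period length 6).
Convergents:
  p_0/q_0 = 43/1
  p_1/q_1 = 44/1
  p_2/q_2 = 87/2
  p_3/q_3 = 2480/57
  p_4/q_4 = 2567/59
  p_5/q_5 = 5047/116
q_4 = 59 ≤ 76 < 116 = q_5, so the answer is 2567/59.

2567/59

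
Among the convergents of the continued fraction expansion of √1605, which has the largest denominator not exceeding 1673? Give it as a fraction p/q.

√1605 = [40; 16, 80, …] (period length 2).
Convergents:
  p_0/q_0 = 40/1
  p_1/q_1 = 641/16
  p_2/q_2 = 51320/1281
  p_3/q_3 = 821761/20512
q_2 = 1281 ≤ 1673 < 20512 = q_3, so the answer is 51320/1281.

51320/1281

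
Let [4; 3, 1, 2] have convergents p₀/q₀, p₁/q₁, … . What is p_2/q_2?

Using pₖ = aₖpₖ₋₁ + pₖ₋₂, qₖ = aₖqₖ₋₁ + qₖ₋₂ (with p₋₁=1, p₋₂=0, q₋₁=0, q₋₂=1):
  k=0: a=4, p=4, q=1
  k=1: a=3, p=13, q=3
  k=2: a=1, p=17, q=4

17/4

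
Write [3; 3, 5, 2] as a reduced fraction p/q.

116/35

Using pₖ = aₖpₖ₋₁ + pₖ₋₂ and qₖ = aₖqₖ₋₁ + qₖ₋₂:
  k=0: a=3, p=3, q=1
  k=1: a=3, p=10, q=3
  k=2: a=5, p=53, q=16
  k=3: a=2, p=116, q=35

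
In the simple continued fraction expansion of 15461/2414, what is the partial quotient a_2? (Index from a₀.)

2

15461 = 6·2414 + 977   →  a_0 = 6
2414 = 2·977 + 460   →  a_1 = 2
977 = 2·460 + 57   →  a_2 = 2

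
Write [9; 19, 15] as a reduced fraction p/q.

2589/286

Fold from the inside: start with 15/1.
  19 + 1/15 = 286/15
  9 + 15/286 = 2589/286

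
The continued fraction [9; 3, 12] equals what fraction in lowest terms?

Using pₖ = aₖpₖ₋₁ + pₖ₋₂ and qₖ = aₖqₖ₋₁ + qₖ₋₂:
  k=0: a=9, p=9, q=1
  k=1: a=3, p=28, q=3
  k=2: a=12, p=345, q=37

345/37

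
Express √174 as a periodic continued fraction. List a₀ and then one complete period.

[13; 5, 4, 5, 26]

a₀ = ⌊√174⌋ = 13.
With m₀=0, d₀=1 and mₖ₊₁ = dₖaₖ − mₖ, dₖ₊₁ = (n − mₖ₊₁²)/dₖ, aₖ₊₁ = ⌊(a₀+mₖ₊₁)/dₖ₊₁⌋:
  k=1: m=13, d=5, a=5
  k=2: m=12, d=6, a=4
  k=3: m=12, d=5, a=5
  k=4: m=13, d=1, a=26
d=1 and a=2a₀=26 at k=4, so the next step gives (m, d) = (13, 5) again — its k=1 value — and the period has length 4.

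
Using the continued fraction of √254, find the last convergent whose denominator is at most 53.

255/16

√254 = [15; 1, 14, 1, 30, …] (period length 4).
Convergents:
  p_0/q_0 = 15/1
  p_1/q_1 = 16/1
  p_2/q_2 = 239/15
  p_3/q_3 = 255/16
  p_4/q_4 = 7889/495
q_3 = 16 ≤ 53 < 495 = q_4, so the answer is 255/16.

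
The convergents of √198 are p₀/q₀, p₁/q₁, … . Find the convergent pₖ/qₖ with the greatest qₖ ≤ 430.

√198 = [14; 14, 28, …] (period length 2).
Convergents:
  p_0/q_0 = 14/1
  p_1/q_1 = 197/14
  p_2/q_2 = 5530/393
  p_3/q_3 = 77617/5516
q_2 = 393 ≤ 430 < 5516 = q_3, so the answer is 5530/393.

5530/393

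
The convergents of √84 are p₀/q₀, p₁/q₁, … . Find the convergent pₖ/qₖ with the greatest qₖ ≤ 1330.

6049/660

√84 = [9; 6, 18, …] (period length 2).
Convergents:
  p_0/q_0 = 9/1
  p_1/q_1 = 55/6
  p_2/q_2 = 999/109
  p_3/q_3 = 6049/660
  p_4/q_4 = 109881/11989
q_3 = 660 ≤ 1330 < 11989 = q_4, so the answer is 6049/660.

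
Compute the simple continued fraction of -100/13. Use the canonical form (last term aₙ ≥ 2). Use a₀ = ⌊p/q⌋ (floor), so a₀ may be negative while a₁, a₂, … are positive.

[-8; 3, 4]

-100 = -8×13 + 4
13 = 3×4 + 1
4 = 4×1 + 0  (stop)
So -100/13 = [-8; 3, 4].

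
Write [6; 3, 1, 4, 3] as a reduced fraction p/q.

Using pₖ = aₖpₖ₋₁ + pₖ₋₂ and qₖ = aₖqₖ₋₁ + qₖ₋₂:
  k=0: a=6, p=6, q=1
  k=1: a=3, p=19, q=3
  k=2: a=1, p=25, q=4
  k=3: a=4, p=119, q=19
  k=4: a=3, p=382, q=61

382/61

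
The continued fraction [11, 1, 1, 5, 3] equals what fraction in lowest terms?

404/35

Fold from the inside: start with 3/1.
  5 + 1/3 = 16/3
  1 + 3/16 = 19/16
  1 + 16/19 = 35/19
  11 + 19/35 = 404/35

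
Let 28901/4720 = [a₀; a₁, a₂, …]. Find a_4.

28901 = 6·4720 + 581   →  a_0 = 6
4720 = 8·581 + 72   →  a_1 = 8
581 = 8·72 + 5   →  a_2 = 8
72 = 14·5 + 2   →  a_3 = 14
5 = 2·2 + 1   →  a_4 = 2

2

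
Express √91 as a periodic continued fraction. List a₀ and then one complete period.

[9; 1, 1, 5, 1, 5, 1, 1, 18]

a₀ = ⌊√91⌋ = 9.
With m₀=0, d₀=1 and mₖ₊₁ = dₖaₖ − mₖ, dₖ₊₁ = (n − mₖ₊₁²)/dₖ, aₖ₊₁ = ⌊(a₀+mₖ₊₁)/dₖ₊₁⌋:
  k=1: m=9, d=10, a=1
  k=2: m=1, d=9, a=1
  k=3: m=8, d=3, a=5
  k=4: m=7, d=14, a=1
  k=5: m=7, d=3, a=5
  k=6: m=8, d=9, a=1
  k=7: m=1, d=10, a=1
  k=8: m=9, d=1, a=18
d=1 and a=2a₀=18 at k=8, so the next step gives (m, d) = (9, 10) again — its k=1 value — and the period has length 8.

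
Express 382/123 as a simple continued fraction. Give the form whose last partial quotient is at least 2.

382 = 3·123 + 13
123 = 9·13 + 6
13 = 2·6 + 1
6 = 6·1 + 0  (stop)
So 382/123 = [3; 9, 2, 6].

[3; 9, 2, 6]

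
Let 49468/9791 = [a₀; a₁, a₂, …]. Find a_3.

49468 = 5·9791 + 513   →  a_0 = 5
9791 = 19·513 + 44   →  a_1 = 19
513 = 11·44 + 29   →  a_2 = 11
44 = 1·29 + 15   →  a_3 = 1

1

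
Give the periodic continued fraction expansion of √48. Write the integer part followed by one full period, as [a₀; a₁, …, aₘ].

a₀ = ⌊√48⌋ = 6.
With m₀=0, d₀=1 and mₖ₊₁ = dₖaₖ − mₖ, dₖ₊₁ = (n − mₖ₊₁²)/dₖ, aₖ₊₁ = ⌊(a₀+mₖ₊₁)/dₖ₊₁⌋:
  k=1: m=6, d=12, a=1
  k=2: m=6, d=1, a=12
d=1 and a=2a₀=12 at k=2, so the next step gives (m, d) = (6, 12) again — its k=1 value — and the period has length 2.

[6; 1, 12]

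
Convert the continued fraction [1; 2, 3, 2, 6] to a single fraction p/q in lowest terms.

148/103

Fold from the inside: start with 6/1.
  2 + 1/6 = 13/6
  3 + 6/13 = 45/13
  2 + 13/45 = 103/45
  1 + 45/103 = 148/103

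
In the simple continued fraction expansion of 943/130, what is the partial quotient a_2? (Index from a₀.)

1

943 = 7·130 + 33   →  a_0 = 7
130 = 3·33 + 31   →  a_1 = 3
33 = 1·31 + 2   →  a_2 = 1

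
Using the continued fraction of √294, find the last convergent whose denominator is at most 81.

703/41

√294 = [17; 6, 1, 4, 1, 6, 34, …] (period length 6).
Convergents:
  p_0/q_0 = 17/1
  p_1/q_1 = 103/6
  p_2/q_2 = 120/7
  p_3/q_3 = 583/34
  p_4/q_4 = 703/41
  p_5/q_5 = 4801/280
q_4 = 41 ≤ 81 < 280 = q_5, so the answer is 703/41.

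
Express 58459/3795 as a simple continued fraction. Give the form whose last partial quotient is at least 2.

58459 = 15×3795 + 1534
3795 = 2×1534 + 727
1534 = 2×727 + 80
727 = 9×80 + 7
80 = 11×7 + 3
7 = 2×3 + 1
3 = 3×1 + 0  (stop)
So 58459/3795 = [15; 2, 2, 9, 11, 2, 3].

[15; 2, 2, 9, 11, 2, 3]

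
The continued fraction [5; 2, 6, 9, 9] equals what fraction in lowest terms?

5921/1084

Using pₖ = aₖpₖ₋₁ + pₖ₋₂ and qₖ = aₖqₖ₋₁ + qₖ₋₂:
  k=0: a=5, p=5, q=1
  k=1: a=2, p=11, q=2
  k=2: a=6, p=71, q=13
  k=3: a=9, p=650, q=119
  k=4: a=9, p=5921, q=1084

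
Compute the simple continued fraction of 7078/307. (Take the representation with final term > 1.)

7078 = 23*307 + 17
307 = 18*17 + 1
17 = 17*1 + 0  (stop)
So 7078/307 = [23; 18, 17].

[23; 18, 17]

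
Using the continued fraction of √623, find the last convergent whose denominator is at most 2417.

√623 = [24; 1, 23, 1, 48, …] (period length 4).
Convergents:
  p_0/q_0 = 24/1
  p_1/q_1 = 25/1
  p_2/q_2 = 599/24
  p_3/q_3 = 624/25
  p_4/q_4 = 30551/1224
  p_5/q_5 = 31175/1249
  p_6/q_6 = 747576/29951
q_5 = 1249 ≤ 2417 < 29951 = q_6, so the answer is 31175/1249.

31175/1249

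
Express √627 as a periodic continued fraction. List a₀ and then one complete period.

[25; 25, 50]

a₀ = ⌊√627⌋ = 25.
With m₀=0, d₀=1 and mₖ₊₁ = dₖaₖ − mₖ, dₖ₊₁ = (n − mₖ₊₁²)/dₖ, aₖ₊₁ = ⌊(a₀+mₖ₊₁)/dₖ₊₁⌋:
  k=1: m=25, d=2, a=25
  k=2: m=25, d=1, a=50
d=1 and a=2a₀=50 at k=2, so the next step gives (m, d) = (25, 2) again — its k=1 value — and the period has length 2.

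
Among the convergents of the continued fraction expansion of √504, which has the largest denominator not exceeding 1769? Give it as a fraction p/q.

√504 = [22; 2, 4, 2, 44, …] (period length 4).
Convergents:
  p_0/q_0 = 22/1
  p_1/q_1 = 45/2
  p_2/q_2 = 202/9
  p_3/q_3 = 449/20
  p_4/q_4 = 19958/889
  p_5/q_5 = 40365/1798
q_4 = 889 ≤ 1769 < 1798 = q_5, so the answer is 19958/889.

19958/889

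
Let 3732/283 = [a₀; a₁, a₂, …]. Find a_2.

2

3732 = 13·283 + 53   →  a_0 = 13
283 = 5·53 + 18   →  a_1 = 5
53 = 2·18 + 17   →  a_2 = 2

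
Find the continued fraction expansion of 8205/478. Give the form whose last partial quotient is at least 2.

8205 = 17*478 + 79
478 = 6*79 + 4
79 = 19*4 + 3
4 = 1*3 + 1
3 = 3*1 + 0  (stop)
So 8205/478 = [17; 6, 19, 1, 3].

[17; 6, 19, 1, 3]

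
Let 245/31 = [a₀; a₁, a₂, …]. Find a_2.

9

245 = 7·31 + 28   →  a_0 = 7
31 = 1·28 + 3   →  a_1 = 1
28 = 9·3 + 1   →  a_2 = 9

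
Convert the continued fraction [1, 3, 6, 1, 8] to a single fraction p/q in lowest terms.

Using pₖ = aₖpₖ₋₁ + pₖ₋₂ and qₖ = aₖqₖ₋₁ + qₖ₋₂:
  k=0: a=1, p=1, q=1
  k=1: a=3, p=4, q=3
  k=2: a=6, p=25, q=19
  k=3: a=1, p=29, q=22
  k=4: a=8, p=257, q=195

257/195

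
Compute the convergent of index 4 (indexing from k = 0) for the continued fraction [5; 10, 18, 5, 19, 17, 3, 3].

Using pₖ = aₖpₖ₋₁ + pₖ₋₂, qₖ = aₖqₖ₋₁ + qₖ₋₂ (with p₋₁=1, p₋₂=0, q₋₁=0, q₋₂=1):
  k=0: a=5, p=5, q=1
  k=1: a=10, p=51, q=10
  k=2: a=18, p=923, q=181
  k=3: a=5, p=4666, q=915
  k=4: a=19, p=89577, q=17566

89577/17566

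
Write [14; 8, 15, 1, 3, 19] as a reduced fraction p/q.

Using pₖ = aₖpₖ₋₁ + pₖ₋₂ and qₖ = aₖqₖ₋₁ + qₖ₋₂:
  k=0: a=14, p=14, q=1
  k=1: a=8, p=113, q=8
  k=2: a=15, p=1709, q=121
  k=3: a=1, p=1822, q=129
  k=4: a=3, p=7175, q=508
  k=5: a=19, p=138147, q=9781

138147/9781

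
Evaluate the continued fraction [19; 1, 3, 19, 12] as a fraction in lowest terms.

18331/928

Fold from the inside: start with 12/1.
  19 + 1/12 = 229/12
  3 + 12/229 = 699/229
  1 + 229/699 = 928/699
  19 + 699/928 = 18331/928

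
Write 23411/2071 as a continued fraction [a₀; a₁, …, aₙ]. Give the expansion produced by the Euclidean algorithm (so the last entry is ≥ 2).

23411 = 11·2071 + 630
2071 = 3·630 + 181
630 = 3·181 + 87
181 = 2·87 + 7
87 = 12·7 + 3
7 = 2·3 + 1
3 = 3·1 + 0  (stop)
So 23411/2071 = [11; 3, 3, 2, 12, 2, 3].

[11; 3, 3, 2, 12, 2, 3]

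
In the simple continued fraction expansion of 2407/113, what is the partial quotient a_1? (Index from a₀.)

3

2407 = 21·113 + 34   →  a_0 = 21
113 = 3·34 + 11   →  a_1 = 3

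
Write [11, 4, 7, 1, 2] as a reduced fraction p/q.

Fold from the inside: start with 2/1.
  1 + 1/2 = 3/2
  7 + 2/3 = 23/3
  4 + 3/23 = 95/23
  11 + 23/95 = 1068/95

1068/95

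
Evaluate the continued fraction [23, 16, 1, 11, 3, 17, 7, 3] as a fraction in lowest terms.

Fold from the inside: start with 3/1.
  7 + 1/3 = 22/3
  17 + 3/22 = 377/22
  3 + 22/377 = 1153/377
  11 + 377/1153 = 13060/1153
  1 + 1153/13060 = 14213/13060
  16 + 13060/14213 = 240468/14213
  23 + 14213/240468 = 5544977/240468

5544977/240468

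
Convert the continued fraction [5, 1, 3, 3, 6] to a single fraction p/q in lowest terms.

Using pₖ = aₖpₖ₋₁ + pₖ₋₂ and qₖ = aₖqₖ₋₁ + qₖ₋₂:
  k=0: a=5, p=5, q=1
  k=1: a=1, p=6, q=1
  k=2: a=3, p=23, q=4
  k=3: a=3, p=75, q=13
  k=4: a=6, p=473, q=82

473/82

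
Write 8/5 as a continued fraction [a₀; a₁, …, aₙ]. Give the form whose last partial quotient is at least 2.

8 = 1·5 + 3
5 = 1·3 + 2
3 = 1·2 + 1
2 = 2·1 + 0  (stop)
So 8/5 = [1; 1, 1, 2].

[1; 1, 1, 2]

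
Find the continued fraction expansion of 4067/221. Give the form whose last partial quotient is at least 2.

[18; 2, 2, 14, 3]

4067 = 18·221 + 89
221 = 2·89 + 43
89 = 2·43 + 3
43 = 14·3 + 1
3 = 3·1 + 0  (stop)
So 4067/221 = [18; 2, 2, 14, 3].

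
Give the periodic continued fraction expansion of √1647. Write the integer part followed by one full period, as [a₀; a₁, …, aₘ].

a₀ = ⌊√1647⌋ = 40.
With m₀=0, d₀=1 and mₖ₊₁ = dₖaₖ − mₖ, dₖ₊₁ = (n − mₖ₊₁²)/dₖ, aₖ₊₁ = ⌊(a₀+mₖ₊₁)/dₖ₊₁⌋:
  k=1: m=40, d=47, a=1
  k=2: m=7, d=34, a=1
  k=3: m=27, d=27, a=2
  k=4: m=27, d=34, a=1
  k=5: m=7, d=47, a=1
  k=6: m=40, d=1, a=80
d=1 and a=2a₀=80 at k=6, so the next step gives (m, d) = (40, 47) again — its k=1 value — and the period has length 6.

[40; 1, 1, 2, 1, 1, 80]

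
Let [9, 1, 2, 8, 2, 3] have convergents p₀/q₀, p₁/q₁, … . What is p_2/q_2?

29/3

Using pₖ = aₖpₖ₋₁ + pₖ₋₂, qₖ = aₖqₖ₋₁ + qₖ₋₂ (with p₋₁=1, p₋₂=0, q₋₁=0, q₋₂=1):
  k=0: a=9, p=9, q=1
  k=1: a=1, p=10, q=1
  k=2: a=2, p=29, q=3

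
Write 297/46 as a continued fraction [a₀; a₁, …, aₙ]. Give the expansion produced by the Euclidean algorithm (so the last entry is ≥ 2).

[6; 2, 5, 4]

297 = 6×46 + 21
46 = 2×21 + 4
21 = 5×4 + 1
4 = 4×1 + 0  (stop)
So 297/46 = [6; 2, 5, 4].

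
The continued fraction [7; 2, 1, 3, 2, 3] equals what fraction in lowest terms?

633/86

Using pₖ = aₖpₖ₋₁ + pₖ₋₂ and qₖ = aₖqₖ₋₁ + qₖ₋₂:
  k=0: a=7, p=7, q=1
  k=1: a=2, p=15, q=2
  k=2: a=1, p=22, q=3
  k=3: a=3, p=81, q=11
  k=4: a=2, p=184, q=25
  k=5: a=3, p=633, q=86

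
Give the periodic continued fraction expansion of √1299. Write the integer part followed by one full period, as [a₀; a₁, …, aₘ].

[36; 24, 72]

a₀ = ⌊√1299⌋ = 36.
With m₀=0, d₀=1 and mₖ₊₁ = dₖaₖ − mₖ, dₖ₊₁ = (n − mₖ₊₁²)/dₖ, aₖ₊₁ = ⌊(a₀+mₖ₊₁)/dₖ₊₁⌋:
  k=1: m=36, d=3, a=24
  k=2: m=36, d=1, a=72
d=1 and a=2a₀=72 at k=2, so the next step gives (m, d) = (36, 3) again — its k=1 value — and the period has length 2.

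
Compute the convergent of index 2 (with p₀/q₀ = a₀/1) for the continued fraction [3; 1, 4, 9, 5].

Using pₖ = aₖpₖ₋₁ + pₖ₋₂, qₖ = aₖqₖ₋₁ + qₖ₋₂ (with p₋₁=1, p₋₂=0, q₋₁=0, q₋₂=1):
  k=0: a=3, p=3, q=1
  k=1: a=1, p=4, q=1
  k=2: a=4, p=19, q=5

19/5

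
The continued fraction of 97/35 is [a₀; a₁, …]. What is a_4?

97 = 2·35 + 27   →  a_0 = 2
35 = 1·27 + 8   →  a_1 = 1
27 = 3·8 + 3   →  a_2 = 3
8 = 2·3 + 2   →  a_3 = 2
3 = 1·2 + 1   →  a_4 = 1

1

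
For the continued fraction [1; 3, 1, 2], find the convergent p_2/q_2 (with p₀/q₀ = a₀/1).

Using pₖ = aₖpₖ₋₁ + pₖ₋₂, qₖ = aₖqₖ₋₁ + qₖ₋₂ (with p₋₁=1, p₋₂=0, q₋₁=0, q₋₂=1):
  k=0: a=1, p=1, q=1
  k=1: a=3, p=4, q=3
  k=2: a=1, p=5, q=4

5/4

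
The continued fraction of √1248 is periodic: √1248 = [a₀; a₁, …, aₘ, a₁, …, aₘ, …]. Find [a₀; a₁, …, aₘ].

[35; 3, 17, 3, 70]

a₀ = ⌊√1248⌋ = 35.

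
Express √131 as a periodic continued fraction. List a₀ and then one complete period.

[11; 2, 4, 11, 4, 2, 22]

a₀ = ⌊√131⌋ = 11.
With m₀=0, d₀=1 and mₖ₊₁ = dₖaₖ − mₖ, dₖ₊₁ = (n − mₖ₊₁²)/dₖ, aₖ₊₁ = ⌊(a₀+mₖ₊₁)/dₖ₊₁⌋:
  k=1: m=11, d=10, a=2
  k=2: m=9, d=5, a=4
  k=3: m=11, d=2, a=11
  k=4: m=11, d=5, a=4
  k=5: m=9, d=10, a=2
  k=6: m=11, d=1, a=22
d=1 and a=2a₀=22 at k=6, so the next step gives (m, d) = (11, 10) again — its k=1 value — and the period has length 6.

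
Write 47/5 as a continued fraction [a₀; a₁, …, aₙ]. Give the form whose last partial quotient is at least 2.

[9; 2, 2]

47 = 9·5 + 2
5 = 2·2 + 1
2 = 2·1 + 0  (stop)
So 47/5 = [9; 2, 2].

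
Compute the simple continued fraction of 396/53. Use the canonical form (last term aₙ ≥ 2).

[7; 2, 8, 3]

396 = 7·53 + 25
53 = 2·25 + 3
25 = 8·3 + 1
3 = 3·1 + 0  (stop)
So 396/53 = [7; 2, 8, 3].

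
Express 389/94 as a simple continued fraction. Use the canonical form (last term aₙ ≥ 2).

[4; 7, 4, 3]

389 = 4×94 + 13
94 = 7×13 + 3
13 = 4×3 + 1
3 = 3×1 + 0  (stop)
So 389/94 = [4; 7, 4, 3].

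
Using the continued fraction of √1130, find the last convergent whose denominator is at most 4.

101/3

√1130 = [33; 1, 1, 1, 1, 1, 1, 66, …] (period length 7).
Convergents:
  p_0/q_0 = 33/1
  p_1/q_1 = 34/1
  p_2/q_2 = 67/2
  p_3/q_3 = 101/3
  p_4/q_4 = 168/5
q_3 = 3 ≤ 4 < 5 = q_4, so the answer is 101/3.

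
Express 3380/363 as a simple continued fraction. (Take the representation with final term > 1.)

[9; 3, 4, 1, 2, 2, 3]

3380 = 9·363 + 113
363 = 3·113 + 24
113 = 4·24 + 17
24 = 1·17 + 7
17 = 2·7 + 3
7 = 2·3 + 1
3 = 3·1 + 0  (stop)
So 3380/363 = [9; 3, 4, 1, 2, 2, 3].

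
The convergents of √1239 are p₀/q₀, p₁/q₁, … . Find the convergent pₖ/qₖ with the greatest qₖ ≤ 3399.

61951/1760

√1239 = [35; 5, 70, …] (period length 2).
Convergents:
  p_0/q_0 = 35/1
  p_1/q_1 = 176/5
  p_2/q_2 = 12355/351
  p_3/q_3 = 61951/1760
  p_4/q_4 = 4348925/123551
q_3 = 1760 ≤ 3399 < 123551 = q_4, so the answer is 61951/1760.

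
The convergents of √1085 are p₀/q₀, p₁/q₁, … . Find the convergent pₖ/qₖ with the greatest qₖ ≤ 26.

527/16

√1085 = [32; 1, 15, 2, 15, 1, 64, …] (period length 6).
Convergents:
  p_0/q_0 = 32/1
  p_1/q_1 = 33/1
  p_2/q_2 = 527/16
  p_3/q_3 = 1087/33
q_2 = 16 ≤ 26 < 33 = q_3, so the answer is 527/16.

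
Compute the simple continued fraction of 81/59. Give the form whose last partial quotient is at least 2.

[1; 2, 1, 2, 7]

81 = 1·59 + 22
59 = 2·22 + 15
22 = 1·15 + 7
15 = 2·7 + 1
7 = 7·1 + 0  (stop)
So 81/59 = [1; 2, 1, 2, 7].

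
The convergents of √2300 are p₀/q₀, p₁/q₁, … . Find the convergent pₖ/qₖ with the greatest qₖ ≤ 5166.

√2300 = [47; 1, 22, 1, 94, …] (period length 4).
Convergents:
  p_0/q_0 = 47/1
  p_1/q_1 = 48/1
  p_2/q_2 = 1103/23
  p_3/q_3 = 1151/24
  p_4/q_4 = 109297/2279
  p_5/q_5 = 110448/2303
  p_6/q_6 = 2539153/52945
q_5 = 2303 ≤ 5166 < 52945 = q_6, so the answer is 110448/2303.

110448/2303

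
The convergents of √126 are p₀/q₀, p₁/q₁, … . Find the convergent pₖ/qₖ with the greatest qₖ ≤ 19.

101/9

√126 = [11; 4, 2, 4, 22, …] (period length 4).
Convergents:
  p_0/q_0 = 11/1
  p_1/q_1 = 45/4
  p_2/q_2 = 101/9
  p_3/q_3 = 449/40
q_2 = 9 ≤ 19 < 40 = q_3, so the answer is 101/9.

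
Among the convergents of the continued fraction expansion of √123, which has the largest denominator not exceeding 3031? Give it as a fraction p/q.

√123 = [11; 11, 22, …] (period length 2).
Convergents:
  p_0/q_0 = 11/1
  p_1/q_1 = 122/11
  p_2/q_2 = 2695/243
  p_3/q_3 = 29767/2684
  p_4/q_4 = 657569/59291
q_3 = 2684 ≤ 3031 < 59291 = q_4, so the answer is 29767/2684.

29767/2684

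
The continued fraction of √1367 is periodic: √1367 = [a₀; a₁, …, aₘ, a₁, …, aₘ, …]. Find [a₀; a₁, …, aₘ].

[36; 1, 35, 1, 72]

a₀ = ⌊√1367⌋ = 36.
With m₀=0, d₀=1 and mₖ₊₁ = dₖaₖ − mₖ, dₖ₊₁ = (n − mₖ₊₁²)/dₖ, aₖ₊₁ = ⌊(a₀+mₖ₊₁)/dₖ₊₁⌋:
  k=1: m=36, d=71, a=1
  k=2: m=35, d=2, a=35
  k=3: m=35, d=71, a=1
  k=4: m=36, d=1, a=72
d=1 and a=2a₀=72 at k=4, so the next step gives (m, d) = (36, 71) again — its k=1 value — and the period has length 4.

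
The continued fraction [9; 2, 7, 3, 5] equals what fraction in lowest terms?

Using pₖ = aₖpₖ₋₁ + pₖ₋₂ and qₖ = aₖqₖ₋₁ + qₖ₋₂:
  k=0: a=9, p=9, q=1
  k=1: a=2, p=19, q=2
  k=2: a=7, p=142, q=15
  k=3: a=3, p=445, q=47
  k=4: a=5, p=2367, q=250

2367/250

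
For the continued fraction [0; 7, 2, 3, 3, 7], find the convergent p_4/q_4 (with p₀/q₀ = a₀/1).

Using pₖ = aₖpₖ₋₁ + pₖ₋₂, qₖ = aₖqₖ₋₁ + qₖ₋₂ (with p₋₁=1, p₋₂=0, q₋₁=0, q₋₂=1):
  k=0: a=0, p=0, q=1
  k=1: a=7, p=1, q=7
  k=2: a=2, p=2, q=15
  k=3: a=3, p=7, q=52
  k=4: a=3, p=23, q=171

23/171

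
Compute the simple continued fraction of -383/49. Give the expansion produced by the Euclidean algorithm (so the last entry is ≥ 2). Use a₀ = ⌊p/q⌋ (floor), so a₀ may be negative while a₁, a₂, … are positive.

[-8; 5, 2, 4]

-383 = -8*49 + 9
49 = 5*9 + 4
9 = 2*4 + 1
4 = 4*1 + 0  (stop)
So -383/49 = [-8; 5, 2, 4].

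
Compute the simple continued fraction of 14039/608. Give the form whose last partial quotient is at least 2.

14039 = 23*608 + 55
608 = 11*55 + 3
55 = 18*3 + 1
3 = 3*1 + 0  (stop)
So 14039/608 = [23; 11, 18, 3].

[23; 11, 18, 3]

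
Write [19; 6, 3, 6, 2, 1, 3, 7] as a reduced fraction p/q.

Fold from the inside: start with 7/1.
  3 + 1/7 = 22/7
  1 + 7/22 = 29/22
  2 + 22/29 = 80/29
  6 + 29/80 = 509/80
  3 + 80/509 = 1607/509
  6 + 509/1607 = 10151/1607
  19 + 1607/10151 = 194476/10151

194476/10151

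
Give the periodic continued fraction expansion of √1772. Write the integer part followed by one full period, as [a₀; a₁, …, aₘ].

[42; 10, 1, 1, 20, 1, 1, 10, 84]

a₀ = ⌊√1772⌋ = 42.
With m₀=0, d₀=1 and mₖ₊₁ = dₖaₖ − mₖ, dₖ₊₁ = (n − mₖ₊₁²)/dₖ, aₖ₊₁ = ⌊(a₀+mₖ₊₁)/dₖ₊₁⌋:
  k=1: m=42, d=8, a=10
  k=2: m=38, d=41, a=1
  k=3: m=3, d=43, a=1
  k=4: m=40, d=4, a=20
  k=5: m=40, d=43, a=1
  k=6: m=3, d=41, a=1
  k=7: m=38, d=8, a=10
  k=8: m=42, d=1, a=84
d=1 and a=2a₀=84 at k=8, so the next step gives (m, d) = (42, 8) again — its k=1 value — and the period has length 8.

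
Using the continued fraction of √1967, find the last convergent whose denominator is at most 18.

754/17

√1967 = [44; 2, 1, 5, 1, 2, 88, …] (period length 6).
Convergents:
  p_0/q_0 = 44/1
  p_1/q_1 = 89/2
  p_2/q_2 = 133/3
  p_3/q_3 = 754/17
  p_4/q_4 = 887/20
q_3 = 17 ≤ 18 < 20 = q_4, so the answer is 754/17.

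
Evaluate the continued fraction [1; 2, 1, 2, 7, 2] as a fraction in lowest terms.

173/126

Fold from the inside: start with 2/1.
  7 + 1/2 = 15/2
  2 + 2/15 = 32/15
  1 + 15/32 = 47/32
  2 + 32/47 = 126/47
  1 + 47/126 = 173/126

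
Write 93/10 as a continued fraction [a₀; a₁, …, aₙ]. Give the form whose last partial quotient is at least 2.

[9; 3, 3]

93 = 9·10 + 3
10 = 3·3 + 1
3 = 3·1 + 0  (stop)
So 93/10 = [9; 3, 3].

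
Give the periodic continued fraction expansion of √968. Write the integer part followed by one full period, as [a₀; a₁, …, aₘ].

[31; 8, 1, 6, 1, 8, 62]

a₀ = ⌊√968⌋ = 31.
With m₀=0, d₀=1 and mₖ₊₁ = dₖaₖ − mₖ, dₖ₊₁ = (n − mₖ₊₁²)/dₖ, aₖ₊₁ = ⌊(a₀+mₖ₊₁)/dₖ₊₁⌋:
  k=1: m=31, d=7, a=8
  k=2: m=25, d=49, a=1
  k=3: m=24, d=8, a=6
  k=4: m=24, d=49, a=1
  k=5: m=25, d=7, a=8
  k=6: m=31, d=1, a=62
d=1 and a=2a₀=62 at k=6, so the next step gives (m, d) = (31, 7) again — its k=1 value — and the period has length 6.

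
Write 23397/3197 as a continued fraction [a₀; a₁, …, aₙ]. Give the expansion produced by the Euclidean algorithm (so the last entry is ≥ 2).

[7; 3, 7, 8, 2, 2, 3]

23397 = 7×3197 + 1018
3197 = 3×1018 + 143
1018 = 7×143 + 17
143 = 8×17 + 7
17 = 2×7 + 3
7 = 2×3 + 1
3 = 3×1 + 0  (stop)
So 23397/3197 = [7; 3, 7, 8, 2, 2, 3].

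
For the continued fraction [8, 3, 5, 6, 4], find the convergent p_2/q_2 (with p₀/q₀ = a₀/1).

133/16

Using pₖ = aₖpₖ₋₁ + pₖ₋₂, qₖ = aₖqₖ₋₁ + qₖ₋₂ (with p₋₁=1, p₋₂=0, q₋₁=0, q₋₂=1):
  k=0: a=8, p=8, q=1
  k=1: a=3, p=25, q=3
  k=2: a=5, p=133, q=16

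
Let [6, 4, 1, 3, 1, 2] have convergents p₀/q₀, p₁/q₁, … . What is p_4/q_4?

Using pₖ = aₖpₖ₋₁ + pₖ₋₂, qₖ = aₖqₖ₋₁ + qₖ₋₂ (with p₋₁=1, p₋₂=0, q₋₁=0, q₋₂=1):
  k=0: a=6, p=6, q=1
  k=1: a=4, p=25, q=4
  k=2: a=1, p=31, q=5
  k=3: a=3, p=118, q=19
  k=4: a=1, p=149, q=24

149/24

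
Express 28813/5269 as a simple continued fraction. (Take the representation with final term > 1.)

28813 = 5×5269 + 2468
5269 = 2×2468 + 333
2468 = 7×333 + 137
333 = 2×137 + 59
137 = 2×59 + 19
59 = 3×19 + 2
19 = 9×2 + 1
2 = 2×1 + 0  (stop)
So 28813/5269 = [5; 2, 7, 2, 2, 3, 9, 2].

[5; 2, 7, 2, 2, 3, 9, 2]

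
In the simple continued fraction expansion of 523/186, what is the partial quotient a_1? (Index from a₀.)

1

523 = 2·186 + 151   →  a_0 = 2
186 = 1·151 + 35   →  a_1 = 1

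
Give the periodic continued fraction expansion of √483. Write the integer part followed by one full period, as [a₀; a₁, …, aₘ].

a₀ = ⌊√483⌋ = 21.
With m₀=0, d₀=1 and mₖ₊₁ = dₖaₖ − mₖ, dₖ₊₁ = (n − mₖ₊₁²)/dₖ, aₖ₊₁ = ⌊(a₀+mₖ₊₁)/dₖ₊₁⌋:
  k=1: m=21, d=42, a=1
  k=2: m=21, d=1, a=42
d=1 and a=2a₀=42 at k=2, so the next step gives (m, d) = (21, 42) again — its k=1 value — and the period has length 2.

[21; 1, 42]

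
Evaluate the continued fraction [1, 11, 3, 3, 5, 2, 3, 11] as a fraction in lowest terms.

Using pₖ = aₖpₖ₋₁ + pₖ₋₂ and qₖ = aₖqₖ₋₁ + qₖ₋₂:
  k=0: a=1, p=1, q=1
  k=1: a=11, p=12, q=11
  k=2: a=3, p=37, q=34
  k=3: a=3, p=123, q=113
  k=4: a=5, p=652, q=599
  k=5: a=2, p=1427, q=1311
  k=6: a=3, p=4933, q=4532
  k=7: a=11, p=55690, q=51163

55690/51163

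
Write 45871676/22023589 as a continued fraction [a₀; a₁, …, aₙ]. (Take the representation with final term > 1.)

45871676 = 2·22023589 + 1824498
22023589 = 12·1824498 + 129613
1824498 = 14·129613 + 9916
129613 = 13·9916 + 705
9916 = 14·705 + 46
705 = 15·46 + 15
46 = 3·15 + 1
15 = 15·1 + 0  (stop)
So 45871676/22023589 = [2; 12, 14, 13, 14, 15, 3, 15].

[2; 12, 14, 13, 14, 15, 3, 15]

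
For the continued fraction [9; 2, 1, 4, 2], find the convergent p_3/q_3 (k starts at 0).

131/14

Using pₖ = aₖpₖ₋₁ + pₖ₋₂, qₖ = aₖqₖ₋₁ + qₖ₋₂ (with p₋₁=1, p₋₂=0, q₋₁=0, q₋₂=1):
  k=0: a=9, p=9, q=1
  k=1: a=2, p=19, q=2
  k=2: a=1, p=28, q=3
  k=3: a=4, p=131, q=14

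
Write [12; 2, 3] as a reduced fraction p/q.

Using pₖ = aₖpₖ₋₁ + pₖ₋₂ and qₖ = aₖqₖ₋₁ + qₖ₋₂:
  k=0: a=12, p=12, q=1
  k=1: a=2, p=25, q=2
  k=2: a=3, p=87, q=7

87/7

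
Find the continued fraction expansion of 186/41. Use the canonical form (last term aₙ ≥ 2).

186 = 4*41 + 22
41 = 1*22 + 19
22 = 1*19 + 3
19 = 6*3 + 1
3 = 3*1 + 0  (stop)
So 186/41 = [4; 1, 1, 6, 3].

[4; 1, 1, 6, 3]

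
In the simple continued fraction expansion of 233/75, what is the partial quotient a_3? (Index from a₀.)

233 = 3·75 + 8   →  a_0 = 3
75 = 9·8 + 3   →  a_1 = 9
8 = 2·3 + 2   →  a_2 = 2
3 = 1·2 + 1   →  a_3 = 1

1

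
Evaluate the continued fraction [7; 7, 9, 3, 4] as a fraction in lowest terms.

Using pₖ = aₖpₖ₋₁ + pₖ₋₂ and qₖ = aₖqₖ₋₁ + qₖ₋₂:
  k=0: a=7, p=7, q=1
  k=1: a=7, p=50, q=7
  k=2: a=9, p=457, q=64
  k=3: a=3, p=1421, q=199
  k=4: a=4, p=6141, q=860

6141/860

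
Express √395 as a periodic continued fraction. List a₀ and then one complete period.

a₀ = ⌊√395⌋ = 19.
With m₀=0, d₀=1 and mₖ₊₁ = dₖaₖ − mₖ, dₖ₊₁ = (n − mₖ₊₁²)/dₖ, aₖ₊₁ = ⌊(a₀+mₖ₊₁)/dₖ₊₁⌋:
  k=1: m=19, d=34, a=1
  k=2: m=15, d=5, a=6
  k=3: m=15, d=34, a=1
  k=4: m=19, d=1, a=38
d=1 and a=2a₀=38 at k=4, so the next step gives (m, d) = (19, 34) again — its k=1 value — and the period has length 4.

[19; 1, 6, 1, 38]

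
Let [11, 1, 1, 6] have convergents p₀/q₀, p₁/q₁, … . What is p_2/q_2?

23/2

Using pₖ = aₖpₖ₋₁ + pₖ₋₂, qₖ = aₖqₖ₋₁ + qₖ₋₂ (with p₋₁=1, p₋₂=0, q₋₁=0, q₋₂=1):
  k=0: a=11, p=11, q=1
  k=1: a=1, p=12, q=1
  k=2: a=1, p=23, q=2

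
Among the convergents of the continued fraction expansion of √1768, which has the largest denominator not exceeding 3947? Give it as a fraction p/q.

√1768 = [42; 21, 84, …] (period length 2).
Convergents:
  p_0/q_0 = 42/1
  p_1/q_1 = 883/21
  p_2/q_2 = 74214/1765
  p_3/q_3 = 1559377/37086
q_2 = 1765 ≤ 3947 < 37086 = q_3, so the answer is 74214/1765.

74214/1765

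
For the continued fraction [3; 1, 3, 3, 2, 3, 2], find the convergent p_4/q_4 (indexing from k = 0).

113/30

Using pₖ = aₖpₖ₋₁ + pₖ₋₂, qₖ = aₖqₖ₋₁ + qₖ₋₂ (with p₋₁=1, p₋₂=0, q₋₁=0, q₋₂=1):
  k=0: a=3, p=3, q=1
  k=1: a=1, p=4, q=1
  k=2: a=3, p=15, q=4
  k=3: a=3, p=49, q=13
  k=4: a=2, p=113, q=30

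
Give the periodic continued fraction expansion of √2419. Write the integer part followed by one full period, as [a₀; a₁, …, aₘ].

a₀ = ⌊√2419⌋ = 49.

[49; 5, 2, 5, 98]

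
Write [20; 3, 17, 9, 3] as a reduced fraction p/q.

Fold from the inside: start with 3/1.
  9 + 1/3 = 28/3
  17 + 3/28 = 479/28
  3 + 28/479 = 1465/479
  20 + 479/1465 = 29779/1465

29779/1465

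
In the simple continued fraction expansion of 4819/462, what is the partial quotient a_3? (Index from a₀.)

9

4819 = 10·462 + 199   →  a_0 = 10
462 = 2·199 + 64   →  a_1 = 2
199 = 3·64 + 7   →  a_2 = 3
64 = 9·7 + 1   →  a_3 = 9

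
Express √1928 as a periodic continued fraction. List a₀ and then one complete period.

[43; 1, 9, 1, 86]

a₀ = ⌊√1928⌋ = 43.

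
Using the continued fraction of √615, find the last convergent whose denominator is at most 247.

6051/244

√615 = [24; 1, 3, 1, 48, …] (period length 4).
Convergents:
  p_0/q_0 = 24/1
  p_1/q_1 = 25/1
  p_2/q_2 = 99/4
  p_3/q_3 = 124/5
  p_4/q_4 = 6051/244
  p_5/q_5 = 6175/249
q_4 = 244 ≤ 247 < 249 = q_5, so the answer is 6051/244.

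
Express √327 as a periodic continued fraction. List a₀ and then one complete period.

a₀ = ⌊√327⌋ = 18.
With m₀=0, d₀=1 and mₖ₊₁ = dₖaₖ − mₖ, dₖ₊₁ = (n − mₖ₊₁²)/dₖ, aₖ₊₁ = ⌊(a₀+mₖ₊₁)/dₖ₊₁⌋:
  k=1: m=18, d=3, a=12
  k=2: m=18, d=1, a=36
d=1 and a=2a₀=36 at k=2, so the next step gives (m, d) = (18, 3) again — its k=1 value — and the period has length 2.

[18; 12, 36]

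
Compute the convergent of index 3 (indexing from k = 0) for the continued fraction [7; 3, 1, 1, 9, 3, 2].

Using pₖ = aₖpₖ₋₁ + pₖ₋₂, qₖ = aₖqₖ₋₁ + qₖ₋₂ (with p₋₁=1, p₋₂=0, q₋₁=0, q₋₂=1):
  k=0: a=7, p=7, q=1
  k=1: a=3, p=22, q=3
  k=2: a=1, p=29, q=4
  k=3: a=1, p=51, q=7

51/7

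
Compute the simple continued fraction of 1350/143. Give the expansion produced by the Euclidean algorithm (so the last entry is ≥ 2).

[9; 2, 3, 1, 2, 2, 2]

1350 = 9·143 + 63
143 = 2·63 + 17
63 = 3·17 + 12
17 = 1·12 + 5
12 = 2·5 + 2
5 = 2·2 + 1
2 = 2·1 + 0  (stop)
So 1350/143 = [9; 2, 3, 1, 2, 2, 2].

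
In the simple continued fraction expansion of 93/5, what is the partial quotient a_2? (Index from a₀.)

93 = 18·5 + 3   →  a_0 = 18
5 = 1·3 + 2   →  a_1 = 1
3 = 1·2 + 1   →  a_2 = 1

1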